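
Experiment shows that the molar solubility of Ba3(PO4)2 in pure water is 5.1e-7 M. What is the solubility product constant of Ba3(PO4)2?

Ba3(PO4)2(s) ⇌ 3 Ba^2+ + 2 PO4^3-
With molar solubility s: [Ba^2+] = 3s, [PO4^3-] = 2s.
Ksp = [Ba^2+]^3[PO4^3-]^2
Substituting: Ksp = (3s)^3(2s)^2 = 108s^5
Ksp = 108 × (5.1 × 10^-7)^5 = 3.7 x 10^-30

Ksp = 3.7 × 10^-30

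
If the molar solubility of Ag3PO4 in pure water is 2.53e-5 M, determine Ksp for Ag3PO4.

Ksp ≈ 1.11e-17

Ag3PO4(s) ⇌ 3 Ag^+ + PO4^3-
With molar solubility s: [Ag^+] = 3s, [PO4^3-] = s.
Ksp = [Ag^+]^3[PO4^3-]
Ksp = (3s)^3s = 27s^4
Ksp = 27 × (2.53 × 10^-5)^4 = 1.11 × 10^-17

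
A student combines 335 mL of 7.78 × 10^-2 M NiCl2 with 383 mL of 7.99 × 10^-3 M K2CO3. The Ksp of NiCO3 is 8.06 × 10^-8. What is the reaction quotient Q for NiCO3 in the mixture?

Q ≈ 1.55 x 10^-4

Total volume = 335 + 383 = 718 mL.
[Ni^2+] = 7.78 × 10^-2 × (335/718) = 3.630 × 10^-2 M
[CO3^2-] = 7.99 × 10^-3 × (383/718) = 4.262 × 10^-3 M
NiCO3(s) <=> Ni^2+(aq) + CO3^2-(aq), so Q = [Ni^2+][CO3^2-]
Q = (3.630 × 10^-2)(4.262 × 10^-3) = 1.55 × 10^-4
Q > Ksp, so NiCO3 will precipitate.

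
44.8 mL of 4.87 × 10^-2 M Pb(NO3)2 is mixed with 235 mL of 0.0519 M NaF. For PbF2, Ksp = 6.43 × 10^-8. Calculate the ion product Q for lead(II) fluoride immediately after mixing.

Q ≈ 1.48 × 10^-5

Total volume = 44.8 + 235 = 279.8 mL.
[Pb^2+] = 4.87 x 10^-2 × (44.8/279.8) = 7.798 x 10^-3 M
[F^-] = 5.19 × 10^-2 × (235/279.8) = 4.359 × 10^-2 M
PbF2(s) ⇌ Pb^2+(aq) + 2 F^-(aq), so Q = [Pb^2+][F^-]^2
Q = (7.798 × 10^-3)(4.359 × 10^-2)^2 = 1.48 × 10^-5
Q > Ksp, so PbF2 will precipitate.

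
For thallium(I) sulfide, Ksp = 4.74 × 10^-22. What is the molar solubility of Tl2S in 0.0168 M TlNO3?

1.68 × 10^-18 M

Tl2S(s) ⇌ 2 Tl^+(aq) + S^2-(aq)
Ksp = [Tl^+]^2[S^2-]
If s mol/L dissolves here, [Tl^+] = 0.0168 + 2s ≈ 0.0168, [S^2-] = s (Ksp is small, so little additional dissolves).
Ksp ≈ (0.0168)^2 × s
s = 1.68 × 10^-18 M
Check: 2s = 3.4 × 10^-18 ≪ 0.0168, so the approximation is valid.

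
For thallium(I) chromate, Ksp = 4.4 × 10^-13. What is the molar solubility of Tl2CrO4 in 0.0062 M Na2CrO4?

s ≈ 4.2e-6 M

Tl2CrO4(s) <=> 2 Tl^+ + CrO4^2-
Ksp = [Tl^+]^2[CrO4^2-]
Let s be the molar solubility in this solution. [Tl^+] = 2s, [CrO4^2-] = 0.0062 + s ≈ 0.0062 (Ksp is small, so little additional dissolves).
Ksp ≈ (2s)^2 × 0.0062
s = 4.2 x 10^-6 M
Check: s = 4.2 × 10^-6 ≪ 0.0062, so the approximation is valid.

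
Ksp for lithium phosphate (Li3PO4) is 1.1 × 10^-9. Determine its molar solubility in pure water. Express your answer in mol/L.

Li3PO4(s) ⇌ 3 Li^+(aq) + PO4^3-(aq)
Ksp = [Li^+]^3[PO4^3-]
For each mole of Li3PO4 that dissolves: [Li^+] = 3s, [PO4^3-] = s.
Substituting: Ksp = (3s)^3s = 27s^4
Solving, s = (1.1 × 10^-9/27)^(1/4) = 2.5 x 10^-3 M

2.5e-3 M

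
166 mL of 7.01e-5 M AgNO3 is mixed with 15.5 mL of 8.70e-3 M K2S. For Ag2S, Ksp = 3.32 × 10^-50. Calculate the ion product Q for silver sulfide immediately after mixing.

3.05e-12

Total volume = 166 + 15.5 = 181.5 mL.
[Ag^+] = 7.01 × 10^-5 × (166/181.5) = 6.411 × 10^-5 M
[S^2-] = 8.70 × 10^-3 × (15.5/181.5) = 7.430 x 10^-4 M
Ag2S(s) <=> 2 Ag^+ + S^2-, so Q = [Ag^+]^2[S^2-]
Q = (6.411 x 10^-5)^2(7.430 × 10^-4) = 3.05 × 10^-12
Q > Ksp, so Ag2S will precipitate.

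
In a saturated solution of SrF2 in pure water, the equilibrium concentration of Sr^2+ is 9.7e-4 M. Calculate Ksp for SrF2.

3.7 x 10^-9

SrF2(s) <=> Sr^2+(aq) + 2 F^-(aq)
Stoichiometry gives [F^-] = (2/1)[Sr^2+] = 1.94 × 10^-3 M.
Ksp = [Sr^2+][F^-]^2
Ksp = 9.7 × 10^-4 × (1.94 × 10^-3)^2 = 3.7 × 10^-9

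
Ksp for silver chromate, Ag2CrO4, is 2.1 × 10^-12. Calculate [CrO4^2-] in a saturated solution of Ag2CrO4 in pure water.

8.1 × 10^-5 M

Ag2CrO4(s) ⇌ 2 Ag^+(aq) + CrO4^2-(aq)
Ksp = [Ag^+]^2[CrO4^2-]
If s mol/L of Ag2CrO4 dissolves, [Ag^+] = 2s and [CrO4^2-] = s.
Substituting: Ksp = (2s)^2s = 4s^3
s^3 = 2.1 × 10^-12 / 4, so s = 8.07 x 10^-5 M
[CrO4^2-] = s = 8.1 × 10^-5 M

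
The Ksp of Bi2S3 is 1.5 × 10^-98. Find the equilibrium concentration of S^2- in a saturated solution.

Bi2S3(s) <=> 2 Bi^3+ + 3 S^2-
Ksp = [Bi^3+]^2[S^2-]^3
With molar solubility s: [Bi^3+] = 2s, [S^2-] = 3s.
Substituting: Ksp = (2s)^2(3s)^3 = 108s^5
s = (1.5 × 10^-98 / 108)^(1/5) = 1.07 × 10^-20 M
[S^2-] = 3s = 3.2 × 10^-20 M

3.2 x 10^-20 M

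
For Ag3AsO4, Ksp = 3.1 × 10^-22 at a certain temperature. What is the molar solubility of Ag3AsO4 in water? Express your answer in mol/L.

s = 1.8 × 10^-6 M

Ag3AsO4(s) <=> 3 Ag^+ + AsO4^3-
Ksp = [Ag^+]^3[AsO4^3-]
Let s = molar solubility. Then [Ag^+] = 3s and [AsO4^3-] = s.
Substituting: Ksp = (3s)^3s = 27s^4
Solving, s = (3.1 × 10^-22/27)^(1/4) = 1.8 × 10^-6 M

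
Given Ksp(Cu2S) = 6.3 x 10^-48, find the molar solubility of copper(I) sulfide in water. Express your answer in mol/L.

Cu2S(s) ⇌ 2 Cu^+ + S^2-
Ksp = [Cu^+]^2[S^2-]
For each mole of Cu2S that dissolves: [Cu^+] = 2s, [S^2-] = s.
Substituting: Ksp = (2s)^2s = 4s^3
s = (6.3 x 10^-48 / 4)^(1/3) = 1.2 × 10^-16 M

1.2 × 10^-16 M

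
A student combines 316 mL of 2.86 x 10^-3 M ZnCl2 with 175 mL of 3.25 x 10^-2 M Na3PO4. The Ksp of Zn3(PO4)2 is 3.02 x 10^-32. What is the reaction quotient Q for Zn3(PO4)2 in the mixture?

Total volume = 316 + 175 = 491 mL.
[Zn^2+] = 2.86 × 10^-3 × (316/491) = 1.841 × 10^-3 M
[PO4^3-] = 3.25 × 10^-2 × (175/491) = 1.158 × 10^-2 M
Zn3(PO4)2(s) ⇌ 3 Zn^2+ + 2 PO4^3-, so Q = [Zn^2+]^3[PO4^3-]^2
Q = (1.841 x 10^-3)^3(1.158 x 10^-2)^2 = 8.37 x 10^-13
Q > Ksp, so Zn3(PO4)2 will precipitate.

8.37e-13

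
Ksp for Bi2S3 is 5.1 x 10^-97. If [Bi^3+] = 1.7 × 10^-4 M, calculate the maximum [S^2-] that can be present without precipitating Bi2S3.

Bi2S3(s) ⇌ 2 Bi^3+ + 3 S^2-
Ksp = [Bi^3+]^2[S^2-]^3
Precipitation begins when Q = Ksp. With [Bi^3+] = 1.7 × 10^-4 M:
5.1 x 10^-97 = (1.7 × 10^-4)^2 × [S^2-]^3
[S^2-] = (5.1 x 10^-97 / 2.89 × 10^-8)^(1/3) = 2.6 x 10^-30 M

[S^2-] = 2.6 × 10^-30 M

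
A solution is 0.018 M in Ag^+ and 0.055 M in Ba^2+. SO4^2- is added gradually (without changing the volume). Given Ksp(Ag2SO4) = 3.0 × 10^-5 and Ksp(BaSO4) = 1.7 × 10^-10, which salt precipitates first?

Each salt begins to precipitate when Q = Ksp, i.e. when [SO4^2-] reaches its threshold.
For Ag2SO4: 3.0 × 10^-5 = (0.018)^2 × [SO4^2-]  ⇒  [SO4^2-] = 9.3 × 10^-2 M.
For BaSO4: 1.7 × 10^-10 = 0.055 × [SO4^2-]  ⇒  [SO4^2-] = 3.1 x 10^-9 M.
The salt with the lower threshold [SO4^2-] precipitates first: BaSO4.

BaSO4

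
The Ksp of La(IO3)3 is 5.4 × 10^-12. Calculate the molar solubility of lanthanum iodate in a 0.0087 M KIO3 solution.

La(IO3)3(s) ⇌ La^3+(aq) + 3 IO3^-(aq)
Ksp = [La^3+][IO3^-]^3
If s mol/L dissolves here, [La^3+] = s, [IO3^-] = 0.0087 + 3s ≈ 0.0087 (common-ion effect: IO3^- is already 0.0087 M).
Ksp ≈ s × (0.0087)^3
s = 8.2 × 10^-6 M
Check: 3s = 2.5 × 10^-5 ≪ 0.0087, so the approximation is valid.

8.2 x 10^-6 M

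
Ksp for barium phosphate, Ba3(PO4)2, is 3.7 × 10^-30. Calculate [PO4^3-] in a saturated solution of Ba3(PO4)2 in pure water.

Ba3(PO4)2(s) ⇌ 3 Ba^2+(aq) + 2 PO4^3-(aq)
Ksp = [Ba^2+]^3[PO4^3-]^2
For each mole of Ba3(PO4)2 that dissolves: [Ba^2+] = 3s, [PO4^3-] = 2s.
Substituting: Ksp = (3s)^3(2s)^2 = 108s^5
Solving, s = (3.7 × 10^-30/108)^(1/5) = 5.09 × 10^-7 M
[PO4^3-] = 2s = 1.0 x 10^-6 M

[PO4^3-] ≈ 1.0 × 10^-6 M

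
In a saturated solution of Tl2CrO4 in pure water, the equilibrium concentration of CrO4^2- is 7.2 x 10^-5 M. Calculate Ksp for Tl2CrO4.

1.5 × 10^-12

Tl2CrO4(s) ⇌ 2 Tl^+(aq) + CrO4^2-(aq)
Stoichiometry gives [Tl^+] = (2/1)[CrO4^2-] = 1.44 x 10^-4 M.
Ksp = [Tl^+]^2[CrO4^2-]
Ksp = (1.44 x 10^-4)^2 × 7.2 × 10^-5 = 1.5 x 10^-12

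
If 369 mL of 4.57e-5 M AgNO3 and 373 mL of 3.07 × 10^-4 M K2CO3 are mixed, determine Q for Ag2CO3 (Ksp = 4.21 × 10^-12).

Q ≈ 7.97 × 10^-14

Total volume = 369 + 373 = 742 mL.
[Ag^+] = 4.57 × 10^-5 × (369/742) = 2.273 × 10^-5 M
[CO3^2-] = 3.07 × 10^-4 × (373/742) = 1.543 × 10^-4 M
Ag2CO3(s) ⇌ 2 Ag^+(aq) + CO3^2-(aq), so Q = [Ag^+]^2[CO3^2-]
Q = (2.273 × 10^-5)^2(1.543 x 10^-4) = 7.97 x 10^-14
Q < Ksp, so no precipitate of Ag2CO3 forms.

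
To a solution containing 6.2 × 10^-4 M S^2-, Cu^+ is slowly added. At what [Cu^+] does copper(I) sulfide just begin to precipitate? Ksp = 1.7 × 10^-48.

[Cu^+] ≈ 5.2 × 10^-23 M

Cu2S(s) ⇌ 2 Cu^+(aq) + S^2-(aq)
Ksp = [Cu^+]^2[S^2-]
Precipitation begins when Q = Ksp. With [S^2-] = 6.2 × 10^-4 M:
1.7 × 10^-48 = (6.2 × 10^-4) × [Cu^+]^2
[Cu^+] = (1.7 × 10^-48 / 6.2 × 10^-4)^(1/2) = 5.2 x 10^-23 M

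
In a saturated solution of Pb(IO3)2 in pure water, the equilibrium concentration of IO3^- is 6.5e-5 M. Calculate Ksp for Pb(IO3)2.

Ksp ≈ 1.4 × 10^-13

Pb(IO3)2(s) ⇌ Pb^2+ + 2 IO3^-
Stoichiometry gives [Pb^2+] = (1/2)[IO3^-] = 3.25 × 10^-5 M.
Ksp = [Pb^2+][IO3^-]^2
Ksp = 3.25 × 10^-5 × (6.5 × 10^-5)^2 = 1.4 × 10^-13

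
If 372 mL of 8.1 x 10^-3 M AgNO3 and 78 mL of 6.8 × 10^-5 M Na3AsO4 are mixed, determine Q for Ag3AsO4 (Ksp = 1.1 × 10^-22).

Total volume = 372 + 78 = 450 mL.
[Ag^+] = 8.1 x 10^-3 × (372/450) = 6.70 x 10^-3 M
[AsO4^3-] = 6.8 × 10^-5 × (78/450) = 1.18 x 10^-5 M
Ag3AsO4(s) ⇌ 3 Ag^+(aq) + AsO4^3-(aq), so Q = [Ag^+]^3[AsO4^3-]
Q = (6.70 x 10^-3)^3(1.18 x 10^-5) = 3.5 × 10^-12
Q > Ksp, so Ag3AsO4 will precipitate.

3.5 x 10^-12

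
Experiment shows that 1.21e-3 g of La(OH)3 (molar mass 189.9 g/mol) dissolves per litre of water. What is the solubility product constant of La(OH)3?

Molar solubility s = (1.21 × 10^-3 g/L) / (189.9 g/mol) = 6.372 × 10^-6 M.
La(OH)3(s) ⇌ La^3+ + 3 OH^-
If s mol/L of La(OH)3 dissolves, [La^3+] = s and [OH^-] = 3s.
Ksp = [La^3+][OH^-]^3
Ksp = s(3s)^3 = 27s^4
With s = 6.372 x 10^-6: Ksp = 4.45 × 10^-20

Ksp ≈ 4.45e-20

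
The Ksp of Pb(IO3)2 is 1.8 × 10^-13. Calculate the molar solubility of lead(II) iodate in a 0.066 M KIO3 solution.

Pb(IO3)2(s) ⇌ Pb^2+ + 2 IO3^-
Ksp = [Pb^2+][IO3^-]^2
If s mol/L dissolves here, [Pb^2+] = s, [IO3^-] = 0.066 + 2s ≈ 0.066 (Ksp is small, so little additional dissolves).
Ksp ≈ s × (0.066)^2
s = 4.1 × 10^-11 M
Check: 2s = 8.3 x 10^-11 ≪ 0.066, so the approximation is valid.

s = 4.1 × 10^-11 M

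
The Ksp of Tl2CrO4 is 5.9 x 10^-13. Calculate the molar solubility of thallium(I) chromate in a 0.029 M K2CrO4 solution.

s ≈ 2.3 × 10^-6 M

Tl2CrO4(s) ⇌ 2 Tl^+(aq) + CrO4^2-(aq)
Ksp = [Tl^+]^2[CrO4^2-]
Let s = moles of Tl2CrO4 that dissolve per litre. [Tl^+] = 2s, [CrO4^2-] = 0.029 + s ≈ 0.029 (since CrO4^2- from K2CrO4 dominates).
Ksp ≈ (2s)^2 × 0.029
s = 2.3 × 10^-6 M
Check: s = 2.3 × 10^-6 ≪ 0.029, so the approximation is valid.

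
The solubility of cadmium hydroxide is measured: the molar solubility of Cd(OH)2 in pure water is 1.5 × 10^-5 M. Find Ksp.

Cd(OH)2(s) ⇌ Cd^2+(aq) + 2 OH^-(aq)
With molar solubility s: [Cd^2+] = s, [OH^-] = 2s.
Ksp = [Cd^2+][OH^-]^2
Ksp = s(2s)^2 = 4s^3
With s = 1.5 x 10^-5: Ksp = 1.4 × 10^-14

1.4 × 10^-14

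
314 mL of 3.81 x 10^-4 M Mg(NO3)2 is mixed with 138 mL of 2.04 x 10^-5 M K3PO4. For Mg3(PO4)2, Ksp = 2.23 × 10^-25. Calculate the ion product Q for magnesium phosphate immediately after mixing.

7.19 x 10^-22

Total volume = 314 + 138 = 452 mL.
[Mg^2+] = 3.81 x 10^-4 × (314/452) = 2.647 x 10^-4 M
[PO4^3-] = 2.04 × 10^-5 × (138/452) = 6.228 × 10^-6 M
Mg3(PO4)2(s) <=> 3 Mg^2+(aq) + 2 PO4^3-(aq), so Q = [Mg^2+]^3[PO4^3-]^2
Q = (2.647 × 10^-4)^3(6.228 x 10^-6)^2 = 7.19 × 10^-22
Q > Ksp, so Mg3(PO4)2 will precipitate.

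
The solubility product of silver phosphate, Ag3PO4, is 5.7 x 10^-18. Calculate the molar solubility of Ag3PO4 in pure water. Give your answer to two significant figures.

2.1e-5 M

Ag3PO4(s) ⇌ 3 Ag^+ + PO4^3-
Ksp = [Ag^+]^3[PO4^3-]
Let s = molar solubility. Then [Ag^+] = 3s and [PO4^3-] = s.
So Ksp = (3s)^3 × s = 27s^4
Solving, s = (5.7 x 10^-18/27)^(1/4) = 2.1 x 10^-5 M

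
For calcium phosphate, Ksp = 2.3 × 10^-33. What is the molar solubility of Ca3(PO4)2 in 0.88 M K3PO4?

Ca3(PO4)2(s) ⇌ 3 Ca^2+(aq) + 2 PO4^3-(aq)
Ksp = [Ca^2+]^3[PO4^3-]^2
If s mol/L dissolves here, [Ca^2+] = 3s, [PO4^3-] = 0.88 + 2s ≈ 0.88 (common-ion effect: PO4^3- is already 0.88 M).
Ksp ≈ (3s)^3 × (0.88)^2
s = 4.8 x 10^-12 M
Check: 2s = 9.6 x 10^-12 ≪ 0.88, so the approximation is valid.

4.8 x 10^-12 M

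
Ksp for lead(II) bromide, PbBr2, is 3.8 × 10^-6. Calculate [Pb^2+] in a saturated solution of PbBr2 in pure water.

PbBr2(s) <=> Pb^2+ + 2 Br^-
Ksp = [Pb^2+][Br^-]^2
For each mole of PbBr2 that dissolves: [Pb^2+] = s, [Br^-] = 2s.
So Ksp = s × (2s)^2 = 4s^3
Solving, s = (3.8 × 10^-6/4)^(1/3) = 9.83 x 10^-3 M
[Pb^2+] = s = 9.8 x 10^-3 M

9.8e-3 M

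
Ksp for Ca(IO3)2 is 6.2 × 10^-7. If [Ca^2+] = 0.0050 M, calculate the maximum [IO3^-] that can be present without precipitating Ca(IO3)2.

[IO3^-] ≈ 0.011 M

Ca(IO3)2(s) <=> Ca^2+(aq) + 2 IO3^-(aq)
Ksp = [Ca^2+][IO3^-]^2
Precipitation begins when Q = Ksp. With [Ca^2+] = 0.0050 M:
6.2 × 10^-7 = (0.0050) × [IO3^-]^2
[IO3^-] = (6.2 × 10^-7 / 5.0 x 10^-3)^(1/2) = 1.1 × 10^-2 M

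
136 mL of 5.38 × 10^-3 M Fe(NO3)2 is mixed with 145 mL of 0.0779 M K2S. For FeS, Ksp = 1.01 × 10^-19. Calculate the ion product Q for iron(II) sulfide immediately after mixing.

Total volume = 136 + 145 = 281 mL.
[Fe^2+] = 5.38 × 10^-3 × (136/281) = 2.604 x 10^-3 M
[S^2-] = 7.79 x 10^-2 × (145/281) = 4.020 × 10^-2 M
FeS(s) <=> Fe^2+ + S^2-, so Q = [Fe^2+][S^2-]
Q = (2.604 × 10^-3)(4.020 x 10^-2) = 1.05 × 10^-4
Q > Ksp, so FeS will precipitate.

Q ≈ 1.05 × 10^-4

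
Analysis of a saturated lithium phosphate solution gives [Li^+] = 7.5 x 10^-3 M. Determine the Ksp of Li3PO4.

Li3PO4(s) ⇌ 3 Li^+(aq) + PO4^3-(aq)
Stoichiometry gives [PO4^3-] = (1/3)[Li^+] = 2.50 × 10^-3 M.
Ksp = [Li^+]^3[PO4^3-]
Ksp = (7.5 × 10^-3)^3 × 2.50 x 10^-3 = 1.1 x 10^-9

Ksp = 1.1 x 10^-9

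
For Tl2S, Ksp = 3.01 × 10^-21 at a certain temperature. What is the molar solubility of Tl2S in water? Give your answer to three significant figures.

s = 9.10e-8 M

Tl2S(s) ⇌ 2 Tl^+ + S^2-
Ksp = [Tl^+]^2[S^2-]
If s mol/L of Tl2S dissolves, [Tl^+] = 2s and [S^2-] = s.
Substituting: Ksp = (2s)^2s = 4s^3
s^3 = 3.01 × 10^-21 / 4, so s = 9.10 × 10^-8 M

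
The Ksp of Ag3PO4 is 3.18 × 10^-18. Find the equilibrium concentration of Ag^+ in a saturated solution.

Ag3PO4(s) ⇌ 3 Ag^+ + PO4^3-
Ksp = [Ag^+]^3[PO4^3-]
For each mole of Ag3PO4 that dissolves: [Ag^+] = 3s, [PO4^3-] = s.
Ksp = (3s)^3s = 27s^4
s^4 = 3.18 × 10^-18 / 27, so s = 1.853 × 10^-5 M
[Ag^+] = 3s = 5.56 × 10^-5 M

5.56 × 10^-5 M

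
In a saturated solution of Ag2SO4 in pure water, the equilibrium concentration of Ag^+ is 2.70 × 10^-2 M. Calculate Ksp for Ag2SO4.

Ag2SO4(s) <=> 2 Ag^+ + SO4^2-
Stoichiometry gives [SO4^2-] = (1/2)[Ag^+] = 1.350 x 10^-2 M.
Ksp = [Ag^+]^2[SO4^2-]
Ksp = (2.70 × 10^-2)^2 × 1.350 × 10^-2 = 9.84 x 10^-6

9.84 x 10^-6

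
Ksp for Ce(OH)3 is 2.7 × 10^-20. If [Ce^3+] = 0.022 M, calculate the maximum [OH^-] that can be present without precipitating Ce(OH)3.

[OH^-] = 1.1 × 10^-6 M

Ce(OH)3(s) ⇌ Ce^3+ + 3 OH^-
Ksp = [Ce^3+][OH^-]^3
Precipitation begins when Q = Ksp. With [Ce^3+] = 0.022 M:
2.7 × 10^-20 = (0.022) × [OH^-]^3
[OH^-] = (2.7 × 10^-20 / 2.2 × 10^-2)^(1/3) = 1.1 x 10^-6 M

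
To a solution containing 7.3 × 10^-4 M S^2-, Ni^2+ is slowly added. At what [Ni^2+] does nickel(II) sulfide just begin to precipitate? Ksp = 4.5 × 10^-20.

NiS(s) ⇌ Ni^2+(aq) + S^2-(aq)
Ksp = [Ni^2+][S^2-]
Precipitation begins when Q = Ksp. With [S^2-] = 7.3 × 10^-4 M:
4.5 × 10^-20 = (7.3 × 10^-4) × [Ni^2+]
[Ni^2+] = (4.5 × 10^-20 / 7.3 × 10^-4) = 6.2 × 10^-17 M

[Ni^2+] = 6.2 × 10^-17 M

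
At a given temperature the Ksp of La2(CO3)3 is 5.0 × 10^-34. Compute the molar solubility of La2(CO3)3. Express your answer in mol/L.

La2(CO3)3(s) <=> 2 La^3+ + 3 CO3^2-
Ksp = [La^3+]^2[CO3^2-]^3
For each mole of La2(CO3)3 that dissolves: [La^3+] = 2s, [CO3^2-] = 3s.
So Ksp = (2s)^2 × (3s)^3 = 108s^5
s = (5.0 × 10^-34 / 108)^(1/5) = 8.6 × 10^-8 M

s = 8.6 × 10^-8 M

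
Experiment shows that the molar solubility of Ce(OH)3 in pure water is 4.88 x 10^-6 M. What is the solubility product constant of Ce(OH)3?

1.53 × 10^-20

Ce(OH)3(s) <=> Ce^3+(aq) + 3 OH^-(aq)
With molar solubility s: [Ce^3+] = s, [OH^-] = 3s.
Ksp = [Ce^3+][OH^-]^3
Ksp = s(3s)^3 = 27s^4
With s = 4.88 × 10^-6: Ksp = 1.53 x 10^-20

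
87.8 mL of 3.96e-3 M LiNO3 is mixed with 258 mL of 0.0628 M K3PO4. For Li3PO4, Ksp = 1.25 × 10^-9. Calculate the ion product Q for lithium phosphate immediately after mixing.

Q ≈ 4.76e-11

Total volume = 87.8 + 258 = 345.8 mL.
[Li^+] = 3.96 × 10^-3 × (87.8/345.8) = 1.005 × 10^-3 M
[PO4^3-] = 6.28 × 10^-2 × (258/345.8) = 4.685 × 10^-2 M
Li3PO4(s) <=> 3 Li^+(aq) + PO4^3-(aq), so Q = [Li^+]^3[PO4^3-]
Q = (1.005 × 10^-3)^3(4.685 × 10^-2) = 4.76 x 10^-11
Q < Ksp, so no precipitate of Li3PO4 forms.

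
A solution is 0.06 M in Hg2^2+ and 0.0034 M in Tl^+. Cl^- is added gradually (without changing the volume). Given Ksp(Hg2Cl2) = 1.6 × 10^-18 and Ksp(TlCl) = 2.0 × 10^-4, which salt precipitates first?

Precipitation of each salt starts when its ion product equals its Ksp.
For Hg2Cl2: 1.6 × 10^-18 = 0.06 × [Cl^-]^2  ⇒  [Cl^-] = 5.2 × 10^-9 M.
For TlCl: 2.0 × 10^-4 = 0.0034 × [Cl^-]  ⇒  [Cl^-] = 5.9 x 10^-2 M.
The salt with the lower threshold [Cl^-] precipitates first: Hg2Cl2.

Hg2Cl2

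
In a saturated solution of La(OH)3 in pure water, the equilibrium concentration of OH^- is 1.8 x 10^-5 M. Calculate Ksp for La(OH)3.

3.5e-20

La(OH)3(s) ⇌ La^3+ + 3 OH^-
Stoichiometry gives [La^3+] = (1/3)[OH^-] = 6.00 × 10^-6 M.
Ksp = [La^3+][OH^-]^3
Ksp = 6.00 × 10^-6 × (1.8 x 10^-5)^3 = 3.5 x 10^-20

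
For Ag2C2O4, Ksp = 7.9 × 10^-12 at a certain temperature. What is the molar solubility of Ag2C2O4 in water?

1.3e-4 M

Ag2C2O4(s) ⇌ 2 Ag^+ + C2O4^2-
Ksp = [Ag^+]^2[C2O4^2-]
Let s = molar solubility. Then [Ag^+] = 2s and [C2O4^2-] = s.
So Ksp = (2s)^2 × s = 4s^3
s^3 = 7.9 × 10^-12 / 4, so s = 1.3 × 10^-4 M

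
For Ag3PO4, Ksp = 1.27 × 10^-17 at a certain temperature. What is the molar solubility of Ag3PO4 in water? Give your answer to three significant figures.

Ag3PO4(s) ⇌ 3 Ag^+(aq) + PO4^3-(aq)
Ksp = [Ag^+]^3[PO4^3-]
With molar solubility s: [Ag^+] = 3s, [PO4^3-] = s.
Substituting: Ksp = (3s)^3s = 27s^4
s = (1.27 × 10^-17 / 27)^(1/4) = 2.62 × 10^-5 M

2.62 x 10^-5 M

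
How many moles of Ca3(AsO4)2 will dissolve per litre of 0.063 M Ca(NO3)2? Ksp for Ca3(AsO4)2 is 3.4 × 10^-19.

Ca3(AsO4)2(s) ⇌ 3 Ca^2+(aq) + 2 AsO4^3-(aq)
Ksp = [Ca^2+]^3[AsO4^3-]^2
Let s = moles of Ca3(AsO4)2 that dissolve per litre. [Ca^2+] = 0.063 + 3s ≈ 0.063, [AsO4^3-] = 2s (since Ca^2+ from Ca(NO3)2 dominates).
Ksp ≈ (0.063)^3 × (2s)^2
s = 1.8 x 10^-8 M
Check: 3s = 5.5 × 10^-8 ≪ 0.063, so the approximation is valid.

s = 1.8 x 10^-8 M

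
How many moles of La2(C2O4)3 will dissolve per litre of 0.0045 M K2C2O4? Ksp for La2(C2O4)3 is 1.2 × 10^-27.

s ≈ 5.7e-11 M

La2(C2O4)3(s) ⇌ 2 La^3+ + 3 C2O4^2-
Ksp = [La^3+]^2[C2O4^2-]^3
Let s be the molar solubility in this solution. [La^3+] = 2s, [C2O4^2-] = 0.0045 + 3s ≈ 0.0045 (since C2O4^2- from K2C2O4 dominates).
Ksp ≈ (2s)^2 × (0.0045)^3
s = 5.7 x 10^-11 M
Check: 3s = 1.7 × 10^-10 ≪ 0.0045, so the approximation is valid.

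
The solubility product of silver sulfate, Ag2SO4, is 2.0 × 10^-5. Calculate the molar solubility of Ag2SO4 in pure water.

Ag2SO4(s) ⇌ 2 Ag^+(aq) + SO4^2-(aq)
Ksp = [Ag^+]^2[SO4^2-]
Let s = molar solubility. Then [Ag^+] = 2s and [SO4^2-] = s.
So Ksp = (2s)^2 × s = 4s^3
s^3 = 2.0 × 10^-5 / 4, so s = 1.7 x 10^-2 M

0.017 M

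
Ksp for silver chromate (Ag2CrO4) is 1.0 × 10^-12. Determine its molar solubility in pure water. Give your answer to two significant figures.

Ag2CrO4(s) ⇌ 2 Ag^+(aq) + CrO4^2-(aq)
Ksp = [Ag^+]^2[CrO4^2-]
Let s = molar solubility. Then [Ag^+] = 2s and [CrO4^2-] = s.
Ksp = (2s)^2s = 4s^3
Solving, s = (1.0 × 10^-12/4)^(1/3) = 6.3 × 10^-5 M

s = 6.3 x 10^-5 M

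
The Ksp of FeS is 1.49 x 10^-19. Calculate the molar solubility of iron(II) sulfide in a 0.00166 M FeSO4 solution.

FeS(s) <=> Fe^2+ + S^2-
Ksp = [Fe^2+][S^2-]
If s mol/L dissolves here, [Fe^2+] = 0.00166 + s ≈ 0.00166, [S^2-] = s (since Fe^2+ from FeSO4 dominates).
Ksp ≈ 0.00166 × s
s = 8.98 x 10^-17 M
Check: s = 9.0 x 10^-17 ≪ 0.00166, so the approximation is valid.

s ≈ 8.98e-17 M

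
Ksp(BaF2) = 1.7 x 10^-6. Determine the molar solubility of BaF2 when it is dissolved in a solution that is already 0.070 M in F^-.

s = 3.5e-4 M

BaF2(s) ⇌ Ba^2+ + 2 F^-
Ksp = [Ba^2+][F^-]^2
Let s be the molar solubility in this solution. [Ba^2+] = s, [F^-] = 0.070 + 2s ≈ 0.070 (since the F^- already present dominates).
Ksp ≈ s × (0.070)^2
s = 3.5 x 10^-4 M
Check: 2s = 6.9 x 10^-4 ≪ 0.070, so the approximation is valid.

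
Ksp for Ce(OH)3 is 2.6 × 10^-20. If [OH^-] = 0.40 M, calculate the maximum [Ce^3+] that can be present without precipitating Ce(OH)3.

4.1 × 10^-19 M

Ce(OH)3(s) ⇌ Ce^3+ + 3 OH^-
Ksp = [Ce^3+][OH^-]^3
Precipitation begins when Q = Ksp. With [OH^-] = 0.40 M:
2.6 × 10^-20 = (0.40)^3 × [Ce^3+]
[Ce^3+] = (2.6 × 10^-20 / 6.40 × 10^-2) = 4.1 x 10^-19 M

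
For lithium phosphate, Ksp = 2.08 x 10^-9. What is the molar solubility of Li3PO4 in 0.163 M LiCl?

Li3PO4(s) <=> 3 Li^+ + PO4^3-
Ksp = [Li^+]^3[PO4^3-]
If s mol/L dissolves here, [Li^+] = 0.163 + 3s ≈ 0.163, [PO4^3-] = s (since Li^+ from LiCl dominates).
Ksp ≈ (0.163)^3 × s
s = 4.80 x 10^-7 M
Check: 3s = 1.4 × 10^-6 ≪ 0.163, so the approximation is valid.

s ≈ 4.80e-7 M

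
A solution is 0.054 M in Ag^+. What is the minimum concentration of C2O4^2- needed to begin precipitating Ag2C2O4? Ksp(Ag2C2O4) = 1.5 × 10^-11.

[C2O4^2-] = 5.1 × 10^-9 M

Ag2C2O4(s) <=> 2 Ag^+ + C2O4^2-
Ksp = [Ag^+]^2[C2O4^2-]
Precipitation begins when Q = Ksp. With [Ag^+] = 0.054 M:
1.5 × 10^-11 = (0.054)^2 × [C2O4^2-]
[C2O4^2-] = (1.5 × 10^-11 / 2.92 × 10^-3) = 5.1 x 10^-9 M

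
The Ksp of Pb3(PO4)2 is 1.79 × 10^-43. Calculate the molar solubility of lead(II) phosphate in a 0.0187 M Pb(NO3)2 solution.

s = 8.27 × 10^-20 M

Pb3(PO4)2(s) ⇌ 3 Pb^2+ + 2 PO4^3-
Ksp = [Pb^2+]^3[PO4^3-]^2
If s mol/L dissolves here, [Pb^2+] = 0.0187 + 3s ≈ 0.0187, [PO4^3-] = 2s (common-ion effect: Pb^2+ is already 0.0187 M).
Ksp ≈ (0.0187)^3 × (2s)^2
s = 8.27 × 10^-20 M
Check: 3s = 2.5 × 10^-19 ≪ 0.0187, so the approximation is valid.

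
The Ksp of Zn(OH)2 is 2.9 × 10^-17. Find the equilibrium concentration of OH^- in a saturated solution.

Zn(OH)2(s) ⇌ Zn^2+ + 2 OH^-
Ksp = [Zn^2+][OH^-]^2
For each mole of Zn(OH)2 that dissolves: [Zn^2+] = s, [OH^-] = 2s.
Ksp = s(2s)^2 = 4s^3
Solving, s = (2.9 × 10^-17/4)^(1/3) = 1.94 x 10^-6 M
[OH^-] = 2s = 3.9 × 10^-6 M

[OH^-] ≈ 3.9 × 10^-6 M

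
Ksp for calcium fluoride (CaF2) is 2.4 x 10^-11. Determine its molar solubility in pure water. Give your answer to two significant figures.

s = 1.8e-4 M

CaF2(s) <=> Ca^2+ + 2 F^-
Ksp = [Ca^2+][F^-]^2
Let s = molar solubility. Then [Ca^2+] = s and [F^-] = 2s.
So Ksp = s × (2s)^2 = 4s^3
s = (2.4 x 10^-11 / 4)^(1/3) = 1.8 × 10^-4 M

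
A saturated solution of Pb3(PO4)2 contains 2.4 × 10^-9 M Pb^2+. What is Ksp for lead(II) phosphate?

Pb3(PO4)2(s) ⇌ 3 Pb^2+(aq) + 2 PO4^3-(aq)
Stoichiometry gives [PO4^3-] = (2/3)[Pb^2+] = 1.60 x 10^-9 M.
Ksp = [Pb^2+]^3[PO4^3-]^2
Ksp = (2.4 × 10^-9)^3 × (1.60 × 10^-9)^2 = 3.5 × 10^-44

Ksp = 3.5 × 10^-44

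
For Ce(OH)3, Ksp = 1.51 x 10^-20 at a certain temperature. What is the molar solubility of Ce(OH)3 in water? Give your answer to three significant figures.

s = 4.86 × 10^-6 M

Ce(OH)3(s) ⇌ Ce^3+ + 3 OH^-
Ksp = [Ce^3+][OH^-]^3
Let s = molar solubility. Then [Ce^3+] = s and [OH^-] = 3s.
Substituting: Ksp = s(3s)^3 = 27s^4
Solving, s = (1.51 x 10^-20/27)^(1/4) = 4.86 x 10^-6 M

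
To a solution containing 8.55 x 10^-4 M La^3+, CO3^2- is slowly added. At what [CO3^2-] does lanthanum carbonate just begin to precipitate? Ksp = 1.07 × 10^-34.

La2(CO3)3(s) ⇌ 2 La^3+(aq) + 3 CO3^2-(aq)
Ksp = [La^3+]^2[CO3^2-]^3
Precipitation begins when Q = Ksp. With [La^3+] = 8.55 x 10^-4 M:
1.07 × 10^-34 = (8.55 x 10^-4)^2 × [CO3^2-]^3
[CO3^2-] = (1.07 × 10^-34 / 7.310 × 10^-7)^(1/3) = 5.27 × 10^-10 M

[CO3^2-] = 5.27 × 10^-10 M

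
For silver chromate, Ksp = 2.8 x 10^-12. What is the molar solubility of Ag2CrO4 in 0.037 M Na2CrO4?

Ag2CrO4(s) ⇌ 2 Ag^+(aq) + CrO4^2-(aq)
Ksp = [Ag^+]^2[CrO4^2-]
Let s be the molar solubility in this solution. [Ag^+] = 2s, [CrO4^2-] = 0.037 + s ≈ 0.037 (common-ion effect: CrO4^2- is already 0.037 M).
Ksp ≈ (2s)^2 × 0.037
s = 4.3 × 10^-6 M
Check: s = 4.3 × 10^-6 ≪ 0.037, so the approximation is valid.

s = 4.3 × 10^-6 M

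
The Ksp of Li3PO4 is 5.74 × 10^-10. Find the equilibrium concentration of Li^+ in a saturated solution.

6.44 × 10^-3 M

Li3PO4(s) <=> 3 Li^+ + PO4^3-
Ksp = [Li^+]^3[PO4^3-]
For each mole of Li3PO4 that dissolves: [Li^+] = 3s, [PO4^3-] = s.
So Ksp = (3s)^3 × s = 27s^4
s = (5.74 × 10^-10 / 27)^(1/4) = 2.147 x 10^-3 M
[Li^+] = 3s = 6.44 x 10^-3 M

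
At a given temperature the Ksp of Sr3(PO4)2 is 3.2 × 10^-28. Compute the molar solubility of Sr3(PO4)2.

Sr3(PO4)2(s) <=> 3 Sr^2+ + 2 PO4^3-
Ksp = [Sr^2+]^3[PO4^3-]^2
If s mol/L of Sr3(PO4)2 dissolves, [Sr^2+] = 3s and [PO4^3-] = 2s.
Substituting: Ksp = (3s)^3(2s)^2 = 108s^5
s^5 = 3.2 × 10^-28 / 108, so s = 1.2 × 10^-6 M

s = 1.2 × 10^-6 M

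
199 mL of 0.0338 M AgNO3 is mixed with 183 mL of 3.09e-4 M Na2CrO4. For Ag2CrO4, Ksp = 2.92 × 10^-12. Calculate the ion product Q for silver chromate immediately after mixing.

Total volume = 199 + 183 = 382 mL.
[Ag^+] = 3.38 x 10^-2 × (199/382) = 1.761 x 10^-2 M
[CrO4^2-] = 3.09 x 10^-4 × (183/382) = 1.480 × 10^-4 M
Ag2CrO4(s) ⇌ 2 Ag^+(aq) + CrO4^2-(aq), so Q = [Ag^+]^2[CrO4^2-]
Q = (1.761 × 10^-2)^2(1.480 x 10^-4) = 4.59 × 10^-8
Q > Ksp, so Ag2CrO4 will precipitate.

4.59 x 10^-8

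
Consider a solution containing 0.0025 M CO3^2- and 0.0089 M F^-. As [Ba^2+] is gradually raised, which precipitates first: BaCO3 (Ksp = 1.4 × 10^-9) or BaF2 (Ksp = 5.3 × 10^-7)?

Precipitation of each salt starts when its ion product equals its Ksp.
For BaCO3: 1.4 × 10^-9 = 0.0025 × [Ba^2+]  ⇒  [Ba^2+] = 5.6 x 10^-7 M.
For BaF2: 5.3 × 10^-7 = (0.0089)^2 × [Ba^2+]  ⇒  [Ba^2+] = 6.7 x 10^-3 M.
The salt with the lower threshold [Ba^2+] precipitates first: BaCO3.

BaCO3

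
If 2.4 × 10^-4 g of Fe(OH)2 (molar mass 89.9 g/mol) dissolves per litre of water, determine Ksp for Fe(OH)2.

7.6 × 10^-17

Molar solubility s = (2.4 × 10^-4 g/L) / (89.9 g/mol) = 2.67 x 10^-6 M.
Fe(OH)2(s) ⇌ Fe^2+ + 2 OH^-
If s mol/L of Fe(OH)2 dissolves, [Fe^2+] = s and [OH^-] = 2s.
Ksp = [Fe^2+][OH^-]^2
Substituting: Ksp = s(2s)^2 = 4s^3
With s = 2.67 x 10^-6: Ksp = 7.6 x 10^-17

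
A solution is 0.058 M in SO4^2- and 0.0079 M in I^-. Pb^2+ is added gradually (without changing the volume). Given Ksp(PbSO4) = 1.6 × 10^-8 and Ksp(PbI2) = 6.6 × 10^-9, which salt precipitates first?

PbSO4

Precipitation of each salt starts when its ion product equals its Ksp.
For PbSO4: 1.6 × 10^-8 = 0.058 × [Pb^2+]  ⇒  [Pb^2+] = 2.8 × 10^-7 M.
For PbI2: 6.6 × 10^-9 = (0.0079)^2 × [Pb^2+]  ⇒  [Pb^2+] = 1.1 × 10^-4 M.
The salt with the lower threshold [Pb^2+] precipitates first: PbSO4.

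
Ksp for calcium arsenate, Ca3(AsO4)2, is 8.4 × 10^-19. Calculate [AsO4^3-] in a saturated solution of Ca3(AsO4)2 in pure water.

[AsO4^3-] ≈ 1.9 × 10^-4 M

Ca3(AsO4)2(s) <=> 3 Ca^2+(aq) + 2 AsO4^3-(aq)
Ksp = [Ca^2+]^3[AsO4^3-]^2
Let s = molar solubility. Then [Ca^2+] = 3s and [AsO4^3-] = 2s.
Ksp = (3s)^3(2s)^2 = 108s^5
s^5 = 8.4 × 10^-19 / 108, so s = 9.51 × 10^-5 M
[AsO4^3-] = 2s = 1.9 x 10^-4 M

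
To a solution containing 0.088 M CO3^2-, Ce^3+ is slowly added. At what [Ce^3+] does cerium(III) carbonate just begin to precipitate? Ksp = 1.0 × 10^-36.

[Ce^3+] ≈ 3.8 x 10^-17 M

Ce2(CO3)3(s) ⇌ 2 Ce^3+ + 3 CO3^2-
Ksp = [Ce^3+]^2[CO3^2-]^3
Precipitation begins when Q = Ksp. With [CO3^2-] = 0.088 M:
1.0 × 10^-36 = (0.088)^3 × [Ce^3+]^2
[Ce^3+] = (1.0 × 10^-36 / 6.81 x 10^-4)^(1/2) = 3.8 × 10^-17 M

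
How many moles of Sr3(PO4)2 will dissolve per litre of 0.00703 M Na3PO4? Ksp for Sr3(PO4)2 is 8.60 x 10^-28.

Sr3(PO4)2(s) <=> 3 Sr^2+ + 2 PO4^3-
Ksp = [Sr^2+]^3[PO4^3-]^2
If s mol/L dissolves here, [Sr^2+] = 3s, [PO4^3-] = 0.00703 + 2s ≈ 0.00703 (Ksp is small, so little additional dissolves).
Ksp ≈ (3s)^3 × (0.00703)^2
s = 8.64 x 10^-9 M
Check: 2s = 1.7 x 10^-8 ≪ 0.00703, so the approximation is valid.

s ≈ 8.64e-9 M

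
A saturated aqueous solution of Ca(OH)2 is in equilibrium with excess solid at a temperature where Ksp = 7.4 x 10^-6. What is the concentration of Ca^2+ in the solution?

Ca(OH)2(s) <=> Ca^2+(aq) + 2 OH^-(aq)
Ksp = [Ca^2+][OH^-]^2
If s mol/L of Ca(OH)2 dissolves, [Ca^2+] = s and [OH^-] = 2s.
So Ksp = s × (2s)^2 = 4s^3
Solving, s = (7.4 x 10^-6/4)^(1/3) = 1.23 × 10^-2 M
[Ca^2+] = s = 1.2 × 10^-2 M

[Ca^2+] = 1.2 x 10^-2 M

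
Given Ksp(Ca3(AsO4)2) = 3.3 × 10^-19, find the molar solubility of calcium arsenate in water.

7.9 x 10^-5 M

Ca3(AsO4)2(s) ⇌ 3 Ca^2+ + 2 AsO4^3-
Ksp = [Ca^2+]^3[AsO4^3-]^2
With molar solubility s: [Ca^2+] = 3s, [AsO4^3-] = 2s.
So Ksp = (3s)^3 × (2s)^2 = 108s^5
s^5 = 3.3 × 10^-19 / 108, so s = 7.9 × 10^-5 M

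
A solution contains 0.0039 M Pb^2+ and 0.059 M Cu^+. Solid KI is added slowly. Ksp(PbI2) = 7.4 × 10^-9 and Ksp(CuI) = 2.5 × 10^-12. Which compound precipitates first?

Precipitation of each salt starts when its ion product equals its Ksp.
For PbI2: 7.4 × 10^-9 = 0.0039 × [I^-]^2  ⇒  [I^-] = 1.4 x 10^-3 M.
For CuI: 2.5 × 10^-12 = 0.059 × [I^-]  ⇒  [I^-] = 4.2 × 10^-11 M.
The salt with the lower threshold [I^-] precipitates first: CuI.

CuI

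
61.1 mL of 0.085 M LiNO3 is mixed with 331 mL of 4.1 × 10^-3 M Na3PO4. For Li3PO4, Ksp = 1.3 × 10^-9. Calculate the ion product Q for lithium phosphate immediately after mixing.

Q ≈ 8.0e-9

Total volume = 61.1 + 331 = 392.1 mL.
[Li^+] = 8.5 × 10^-2 × (61.1/392.1) = 1.32 × 10^-2 M
[PO4^3-] = 4.1 × 10^-3 × (331/392.1) = 3.46 × 10^-3 M
Li3PO4(s) ⇌ 3 Li^+ + PO4^3-, so Q = [Li^+]^3[PO4^3-]
Q = (1.32 x 10^-2)^3(3.46 × 10^-3) = 8.0 x 10^-9
Q > Ksp, so Li3PO4 will precipitate.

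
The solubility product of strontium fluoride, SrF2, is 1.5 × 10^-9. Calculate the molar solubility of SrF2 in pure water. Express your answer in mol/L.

SrF2(s) ⇌ Sr^2+ + 2 F^-
Ksp = [Sr^2+][F^-]^2
For each mole of SrF2 that dissolves: [Sr^2+] = s, [F^-] = 2s.
So Ksp = s × (2s)^2 = 4s^3
Solving, s = (1.5 × 10^-9/4)^(1/3) = 7.2 × 10^-4 M

s ≈ 7.2 x 10^-4 M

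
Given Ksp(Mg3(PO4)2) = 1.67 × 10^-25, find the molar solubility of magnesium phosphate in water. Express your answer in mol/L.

Mg3(PO4)2(s) ⇌ 3 Mg^2+(aq) + 2 PO4^3-(aq)
Ksp = [Mg^2+]^3[PO4^3-]^2
For each mole of Mg3(PO4)2 that dissolves: [Mg^2+] = 3s, [PO4^3-] = 2s.
So Ksp = (3s)^3 × (2s)^2 = 108s^5
Solving, s = (1.67 × 10^-25/108)^(1/5) = 4.34 x 10^-6 M

4.34 × 10^-6 M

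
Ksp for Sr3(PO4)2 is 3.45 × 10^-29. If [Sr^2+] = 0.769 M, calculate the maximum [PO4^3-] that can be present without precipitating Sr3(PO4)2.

8.71 × 10^-15 M

Sr3(PO4)2(s) ⇌ 3 Sr^2+ + 2 PO4^3-
Ksp = [Sr^2+]^3[PO4^3-]^2
Precipitation begins when Q = Ksp. With [Sr^2+] = 0.769 M:
3.45 × 10^-29 = (0.769)^3 × [PO4^3-]^2
[PO4^3-] = (3.45 × 10^-29 / 4.548 × 10^-1)^(1/2) = 8.71 x 10^-15 M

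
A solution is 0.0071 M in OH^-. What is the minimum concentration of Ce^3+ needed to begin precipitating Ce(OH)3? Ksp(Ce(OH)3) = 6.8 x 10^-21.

Ce(OH)3(s) ⇌ Ce^3+ + 3 OH^-
Ksp = [Ce^3+][OH^-]^3
Precipitation begins when Q = Ksp. With [OH^-] = 0.0071 M:
6.8 x 10^-21 = (0.0071)^3 × [Ce^3+]
[Ce^3+] = (6.8 x 10^-21 / 3.58 x 10^-7) = 1.9 × 10^-14 M

[Ce^3+] = 1.9 × 10^-14 M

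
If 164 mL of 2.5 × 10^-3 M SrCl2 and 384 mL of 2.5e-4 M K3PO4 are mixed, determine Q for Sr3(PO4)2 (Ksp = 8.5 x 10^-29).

Total volume = 164 + 384 = 548 mL.
[Sr^2+] = 2.5 × 10^-3 × (164/548) = 7.48 x 10^-4 M
[PO4^3-] = 2.5 × 10^-4 × (384/548) = 1.75 x 10^-4 M
Sr3(PO4)2(s) ⇌ 3 Sr^2+ + 2 PO4^3-, so Q = [Sr^2+]^3[PO4^3-]^2
Q = (7.48 × 10^-4)^3(1.75 × 10^-4)^2 = 1.3 x 10^-17
Q > Ksp, so Sr3(PO4)2 will precipitate.

Q ≈ 1.3e-17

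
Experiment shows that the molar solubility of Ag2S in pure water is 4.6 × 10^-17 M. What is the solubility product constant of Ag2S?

3.9e-49

Ag2S(s) ⇌ 2 Ag^+(aq) + S^2-(aq)
Let s = molar solubility. Then [Ag^+] = 2s and [S^2-] = s.
Ksp = [Ag^+]^2[S^2-]
Substituting: Ksp = (2s)^2s = 4s^3
Ksp = 4 × (4.6 × 10^-17)^3 = 3.9 x 10^-49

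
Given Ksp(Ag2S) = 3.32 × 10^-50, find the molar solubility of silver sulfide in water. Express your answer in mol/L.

2.02 × 10^-17 M

Ag2S(s) ⇌ 2 Ag^+(aq) + S^2-(aq)
Ksp = [Ag^+]^2[S^2-]
For each mole of Ag2S that dissolves: [Ag^+] = 2s, [S^2-] = s.
Ksp = (2s)^2s = 4s^3
Solving, s = (3.32 × 10^-50/4)^(1/3) = 2.02 × 10^-17 M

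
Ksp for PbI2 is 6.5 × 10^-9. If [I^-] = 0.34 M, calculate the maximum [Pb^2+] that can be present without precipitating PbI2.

[Pb^2+] = 5.6e-8 M

PbI2(s) ⇌ Pb^2+(aq) + 2 I^-(aq)
Ksp = [Pb^2+][I^-]^2
Precipitation begins when Q = Ksp. With [I^-] = 0.34 M:
6.5 × 10^-9 = (0.34)^2 × [Pb^2+]
[Pb^2+] = (6.5 × 10^-9 / 1.16 × 10^-1) = 5.6 x 10^-8 M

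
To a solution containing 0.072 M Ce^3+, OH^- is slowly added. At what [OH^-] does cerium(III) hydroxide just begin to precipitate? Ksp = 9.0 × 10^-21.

[OH^-] ≈ 5.0e-7 M

Ce(OH)3(s) <=> Ce^3+(aq) + 3 OH^-(aq)
Ksp = [Ce^3+][OH^-]^3
Precipitation begins when Q = Ksp. With [Ce^3+] = 0.072 M:
9.0 × 10^-21 = (0.072) × [OH^-]^3
[OH^-] = (9.0 × 10^-21 / 7.2 × 10^-2)^(1/3) = 5.0 × 10^-7 M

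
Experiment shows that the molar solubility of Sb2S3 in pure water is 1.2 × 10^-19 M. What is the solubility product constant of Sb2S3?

Sb2S3(s) ⇌ 2 Sb^3+ + 3 S^2-
With molar solubility s: [Sb^3+] = 2s, [S^2-] = 3s.
Ksp = [Sb^3+]^2[S^2-]^3
So Ksp = (2s)^2 × (3s)^3 = 108s^5
Ksp = 108 × (1.2 × 10^-19)^5 = 2.7 × 10^-93

2.7 × 10^-93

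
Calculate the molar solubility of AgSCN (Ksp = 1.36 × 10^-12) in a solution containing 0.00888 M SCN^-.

s = 1.53e-10 M

AgSCN(s) ⇌ Ag^+ + SCN^-
Ksp = [Ag^+][SCN^-]
Let s = moles of AgSCN that dissolve per litre. [Ag^+] = s, [SCN^-] = 0.00888 + s ≈ 0.00888 (common-ion effect: SCN^- is already 0.00888 M).
Ksp ≈ s × 0.00888
s = 1.53 × 10^-10 M
Check: s = 1.5 × 10^-10 ≪ 0.00888, so the approximation is valid.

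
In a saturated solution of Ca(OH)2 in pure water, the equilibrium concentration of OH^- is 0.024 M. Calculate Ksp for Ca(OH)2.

Ca(OH)2(s) ⇌ Ca^2+ + 2 OH^-
Stoichiometry gives [Ca^2+] = (1/2)[OH^-] = 1.20 × 10^-2 M.
Ksp = [Ca^2+][OH^-]^2
Ksp = 1.20 × 10^-2 × (2.4 × 10^-2)^2 = 6.9 x 10^-6

Ksp = 6.9 × 10^-6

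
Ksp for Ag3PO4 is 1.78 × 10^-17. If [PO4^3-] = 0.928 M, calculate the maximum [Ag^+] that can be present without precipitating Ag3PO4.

Ag3PO4(s) <=> 3 Ag^+ + PO4^3-
Ksp = [Ag^+]^3[PO4^3-]
Precipitation begins when Q = Ksp. With [PO4^3-] = 0.928 M:
1.78 × 10^-17 = (0.928) × [Ag^+]^3
[Ag^+] = (1.78 × 10^-17 / 9.28 x 10^-1)^(1/3) = 2.68 × 10^-6 M

[Ag^+] = 2.68 × 10^-6 M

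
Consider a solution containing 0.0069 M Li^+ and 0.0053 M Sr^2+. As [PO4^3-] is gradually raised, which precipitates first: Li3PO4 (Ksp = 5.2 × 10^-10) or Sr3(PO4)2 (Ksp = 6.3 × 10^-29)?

Sr3(PO4)2

Precipitation of each salt starts when its ion product equals its Ksp.
For Li3PO4: 5.2 × 10^-10 = (0.0069)^3 × [PO4^3-]  ⇒  [PO4^3-] = 1.6 × 10^-3 M.
For Sr3(PO4)2: 6.3 × 10^-29 = (0.0053)^3 × [PO4^3-]^2  ⇒  [PO4^3-] = 2.1 × 10^-11 M.
The salt with the lower threshold [PO4^3-] precipitates first: Sr3(PO4)2.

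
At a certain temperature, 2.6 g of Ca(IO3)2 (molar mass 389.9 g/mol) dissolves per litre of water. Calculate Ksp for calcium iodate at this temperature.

Ksp = 1.2 × 10^-6

Molar solubility s = (2.6 g/L) / (389.9 g/mol) = 6.67 x 10^-3 M.
Ca(IO3)2(s) ⇌ Ca^2+ + 2 IO3^-
With molar solubility s: [Ca^2+] = s, [IO3^-] = 2s.
Ksp = [Ca^2+][IO3^-]^2
Ksp = s(2s)^2 = 4s^3
With s = 6.67 x 10^-3: Ksp = 1.2 x 10^-6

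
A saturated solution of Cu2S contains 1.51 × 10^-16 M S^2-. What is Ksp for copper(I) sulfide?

1.38 x 10^-47

Cu2S(s) ⇌ 2 Cu^+ + S^2-
Stoichiometry gives [Cu^+] = (2/1)[S^2-] = 3.020 × 10^-16 M.
Ksp = [Cu^+]^2[S^2-]
Ksp = (3.020 × 10^-16)^2 × 1.51 × 10^-16 = 1.38 × 10^-47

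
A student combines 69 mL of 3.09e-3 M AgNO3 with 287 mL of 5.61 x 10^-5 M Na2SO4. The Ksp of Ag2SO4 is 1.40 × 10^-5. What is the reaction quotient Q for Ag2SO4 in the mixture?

1.62 x 10^-11

Total volume = 69 + 287 = 356 mL.
[Ag^+] = 3.09 x 10^-3 × (69/356) = 5.989 × 10^-4 M
[SO4^2-] = 5.61 × 10^-5 × (287/356) = 4.523 × 10^-5 M
Ag2SO4(s) ⇌ 2 Ag^+ + SO4^2-, so Q = [Ag^+]^2[SO4^2-]
Q = (5.989 x 10^-4)^2(4.523 x 10^-5) = 1.62 × 10^-11
Q < Ksp, so no precipitate of Ag2SO4 forms.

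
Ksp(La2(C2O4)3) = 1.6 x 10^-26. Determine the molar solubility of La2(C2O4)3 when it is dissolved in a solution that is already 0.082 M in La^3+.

La2(C2O4)3(s) ⇌ 2 La^3+(aq) + 3 C2O4^2-(aq)
Ksp = [La^3+]^2[C2O4^2-]^3
If s mol/L dissolves here, [La^3+] = 0.082 + 2s ≈ 0.082, [C2O4^2-] = 3s (common-ion effect: La^3+ is already 0.082 M).
Ksp ≈ (0.082)^2 × (3s)^3
s = 4.5 × 10^-9 M
Check: 2s = 8.9 × 10^-9 ≪ 0.082, so the approximation is valid.

s = 4.5 x 10^-9 M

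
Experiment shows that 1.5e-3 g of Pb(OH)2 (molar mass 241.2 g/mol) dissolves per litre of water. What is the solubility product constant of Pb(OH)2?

Molar solubility s = (1.5 × 10^-3 g/L) / (241.2 g/mol) = 6.22 × 10^-6 M.
Pb(OH)2(s) ⇌ Pb^2+(aq) + 2 OH^-(aq)
For each mole of Pb(OH)2 that dissolves: [Pb^2+] = s, [OH^-] = 2s.
Ksp = [Pb^2+][OH^-]^2
Substituting: Ksp = s(2s)^2 = 4s^3
Ksp = 4 × (6.22 × 10^-6)^3 = 9.6 x 10^-16

9.6 × 10^-16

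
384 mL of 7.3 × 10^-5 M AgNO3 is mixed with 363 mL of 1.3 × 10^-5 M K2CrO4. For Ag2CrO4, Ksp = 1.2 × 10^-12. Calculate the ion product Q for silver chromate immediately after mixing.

Total volume = 384 + 363 = 747 mL.
[Ag^+] = 7.3 x 10^-5 × (384/747) = 3.75 x 10^-5 M
[CrO4^2-] = 1.3 × 10^-5 × (363/747) = 6.32 × 10^-6 M
Ag2CrO4(s) <=> 2 Ag^+(aq) + CrO4^2-(aq), so Q = [Ag^+]^2[CrO4^2-]
Q = (3.75 × 10^-5)^2(6.32 × 10^-6) = 8.9 x 10^-15
Q < Ksp, so no precipitate of Ag2CrO4 forms.

Q = 8.9 × 10^-15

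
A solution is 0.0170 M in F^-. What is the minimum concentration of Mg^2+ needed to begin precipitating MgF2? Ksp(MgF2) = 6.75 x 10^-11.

MgF2(s) ⇌ Mg^2+ + 2 F^-
Ksp = [Mg^2+][F^-]^2
Precipitation begins when Q = Ksp. With [F^-] = 0.0170 M:
6.75 x 10^-11 = (0.0170)^2 × [Mg^2+]
[Mg^2+] = (6.75 x 10^-11 / 2.890 x 10^-4) = 2.34 x 10^-7 M

[Mg^2+] ≈ 2.34 x 10^-7 M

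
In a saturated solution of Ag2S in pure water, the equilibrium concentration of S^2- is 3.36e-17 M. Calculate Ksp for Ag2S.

Ag2S(s) ⇌ 2 Ag^+ + S^2-
Stoichiometry gives [Ag^+] = (2/1)[S^2-] = 6.720 × 10^-17 M.
Ksp = [Ag^+]^2[S^2-]
Ksp = (6.720 x 10^-17)^2 × 3.36 × 10^-17 = 1.52 × 10^-49

Ksp ≈ 1.52 × 10^-49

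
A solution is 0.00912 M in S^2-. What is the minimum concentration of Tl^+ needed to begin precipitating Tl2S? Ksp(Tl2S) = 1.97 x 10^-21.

4.65e-10 M

Tl2S(s) ⇌ 2 Tl^+(aq) + S^2-(aq)
Ksp = [Tl^+]^2[S^2-]
Precipitation begins when Q = Ksp. With [S^2-] = 0.00912 M:
1.97 x 10^-21 = (0.00912) × [Tl^+]^2
[Tl^+] = (1.97 x 10^-21 / 9.12 × 10^-3)^(1/2) = 4.65 x 10^-10 M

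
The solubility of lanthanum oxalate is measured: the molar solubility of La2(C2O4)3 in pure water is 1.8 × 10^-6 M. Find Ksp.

La2(C2O4)3(s) ⇌ 2 La^3+ + 3 C2O4^2-
If s mol/L of La2(C2O4)3 dissolves, [La^3+] = 2s and [C2O4^2-] = 3s.
Ksp = [La^3+]^2[C2O4^2-]^3
So Ksp = (2s)^2 × (3s)^3 = 108s^5
With s = 1.8 × 10^-6: Ksp = 2.0 × 10^-27

Ksp ≈ 2.0 x 10^-27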